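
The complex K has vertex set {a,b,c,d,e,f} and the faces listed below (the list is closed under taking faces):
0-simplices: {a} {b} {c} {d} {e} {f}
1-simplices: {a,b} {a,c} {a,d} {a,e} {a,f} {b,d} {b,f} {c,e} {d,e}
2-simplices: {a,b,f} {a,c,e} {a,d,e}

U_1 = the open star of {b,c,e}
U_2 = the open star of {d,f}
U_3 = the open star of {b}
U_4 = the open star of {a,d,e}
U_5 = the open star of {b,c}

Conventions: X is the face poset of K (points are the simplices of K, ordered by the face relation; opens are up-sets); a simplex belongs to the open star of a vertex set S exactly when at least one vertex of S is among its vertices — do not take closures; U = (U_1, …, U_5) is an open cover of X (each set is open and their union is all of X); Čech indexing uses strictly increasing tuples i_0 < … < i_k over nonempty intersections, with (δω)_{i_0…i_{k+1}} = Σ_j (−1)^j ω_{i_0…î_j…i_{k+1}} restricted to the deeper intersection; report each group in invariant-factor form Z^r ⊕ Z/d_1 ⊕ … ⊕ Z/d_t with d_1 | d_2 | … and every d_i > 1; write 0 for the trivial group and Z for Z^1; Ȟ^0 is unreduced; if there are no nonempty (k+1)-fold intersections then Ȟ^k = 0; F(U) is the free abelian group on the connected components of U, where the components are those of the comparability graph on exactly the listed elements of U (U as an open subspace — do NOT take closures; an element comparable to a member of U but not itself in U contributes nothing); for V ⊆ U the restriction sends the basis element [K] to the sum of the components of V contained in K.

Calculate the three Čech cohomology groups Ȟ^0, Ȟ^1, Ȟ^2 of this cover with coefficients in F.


Ȟ^0 ≅ Z; Ȟ^1 ≅ Z; Ȟ^2 ≅ 0

intersection data:
  U1={{b},{c},{e},{a,b},{a,c},{a,e},{b,d},{b,f},{c,e},{d,e},{a,b,f},{a,c,e},{a,d,e}} U2={{d},{f},{a,d},{a,f},{b,d},{b,f},{d,e},{a,b,f},{a,d,e}} U3={{b},{a,b},{b,d},{b,f},{a,b,f}} U4={{a},{d},{e},{a,b},{a,c},{a,d},{a,e},{a,f},{b,d},{c,e},{d,e},{a,b,f},{a,c,e},{a,d,e}} U5={{b},{c},{a,b},{a,c},{b,d},{b,f},{c,e},{a,b,f},{a,c,e}}
  U12={{b,d},{b,f},{d,e},{a,b,f},{a,d,e}} U13={{b},{a,b},{b,d},{b,f},{a,b,f}} U14={{e},{a,b},{a,c},{a,e},{b,d},{c,e},{d,e},{a,b,f},{a,c,e},{a,d,e}} U15={{b},{c},{a,b},{a,c},{b,d},{b,f},{c,e},{a,b,f},{a,c,e}} U23={{b,d},{b,f},{a,b,f}} U24={{d},{a,d},{a,f},{b,d},{d,e},{a,b,f},{a,d,e}} U25={{b,d},{b,f},{a,b,f}} U34={{a,b},{b,d},{a,b,f}} U35={{b},{a,b},{b,d},{b,f},{a,b,f}} U45={{a,b},{a,c},{b,d},{c,e},{a,b,f},{a,c,e}}
  U123={{b,d},{b,f},{a,b,f}} U124={{b,d},{d,e},{a,b,f},{a,d,e}} U125={{b,d},{b,f},{a,b,f}} U134={{a,b},{b,d},{a,b,f}} U135={{b},{a,b},{b,d},{b,f},{a,b,f}} U145={{a,b},{a,c},{b,d},{c,e},{a,b,f},{a,c,e}} U234={{b,d},{a,b,f}} U235={{b,d},{b,f},{a,b,f}} U245={{b,d},{a,b,f}} U345={{a,b},{b,d},{a,b,f}}
  U1234={{b,d},{a,b,f}} U1235={{b,d},{b,f},{a,b,f}} U1245={{b,d},{a,b,f}} U1345={{a,b},{b,d},{a,b,f}} U2345={{b,d},{a,b,f}}
  U12345={{b,d},{a,b,f}}
components per intersection:
  U1: {{b},{a,b},{b,d},{b,f},{a,b,f}} {{c},{e},{a,c},{a,e},{c,e},{d,e},{a,c,e},{a,d,e}}
  U2: {{d},{a,d},{b,d},{d,e},{a,d,e}} {{f},{a,f},{b,f},{a,b,f}}
  U3: {{b},{a,b},{b,d},{b,f},{a,b,f}}
  U4: {{a},{d},{e},{a,b},{a,c},{a,d},{a,e},{a,f},{b,d},{c,e},{d,e},{a,b,f},{a,c,e},{a,d,e}}
  U5: {{b},{a,b},{b,d},{b,f},{a,b,f}} {{c},{a,c},{c,e},{a,c,e}}
  U12: {{b,d}} {{b,f},{a,b,f}} {{d,e},{a,d,e}}
  U13: {{b},{a,b},{b,d},{b,f},{a,b,f}}
  U14: {{e},{a,c},{a,e},{c,e},{d,e},{a,c,e},{a,d,e}} {{a,b},{a,b,f}} {{b,d}}
  U15: {{b},{a,b},{b,d},{b,f},{a,b,f}} {{c},{a,c},{c,e},{a,c,e}}
  U23: {{b,d}} {{b,f},{a,b,f}}
  U24: {{d},{a,d},{b,d},{d,e},{a,d,e}} {{a,f},{a,b,f}}
  U25: {{b,d}} {{b,f},{a,b,f}}
  U34: {{a,b},{a,b,f}} {{b,d}}
  U35: {{b},{a,b},{b,d},{b,f},{a,b,f}}
  U45: {{a,b},{a,b,f}} {{a,c},{c,e},{a,c,e}} {{b,d}}
  U123: {{b,d}} {{b,f},{a,b,f}}
  U124: {{b,d}} {{d,e},{a,d,e}} {{a,b,f}}
  U125: {{b,d}} {{b,f},{a,b,f}}
  U134: {{a,b},{a,b,f}} {{b,d}}
  U135: {{b},{a,b},{b,d},{b,f},{a,b,f}}
  U145: {{a,b},{a,b,f}} {{a,c},{c,e},{a,c,e}} {{b,d}}
  U234: {{b,d}} {{a,b,f}}
  U235: {{b,d}} {{b,f},{a,b,f}}
  U245: {{b,d}} {{a,b,f}}
  U345: {{a,b},{a,b,f}} {{b,d}}
  U1234: {{b,d}} {{a,b,f}}
  U1235: {{b,d}} {{b,f},{a,b,f}}
  U1245: {{b,d}} {{a,b,f}}
  U1345: {{a,b},{a,b,f}} {{b,d}}
  U2345: {{b,d}} {{a,b,f}}
  U12345: {{b,d}} {{a,b,f}}
C dims 8,21,21,10; δ0: rk 7, SNF 1^7; δ1: rk 13, SNF 1^13; δ2: rk 8, SNF 1^8
Ȟ^0 = (8 − 7) − 0 = 1, so Ȟ^0 ≅ Z
Ȟ^1 = (21 − 13) − 7 = 1, so Ȟ^1 ≅ Z
Ȟ^2 = (21 − 8) − 13 = 0, so Ȟ^2 ≅ 0


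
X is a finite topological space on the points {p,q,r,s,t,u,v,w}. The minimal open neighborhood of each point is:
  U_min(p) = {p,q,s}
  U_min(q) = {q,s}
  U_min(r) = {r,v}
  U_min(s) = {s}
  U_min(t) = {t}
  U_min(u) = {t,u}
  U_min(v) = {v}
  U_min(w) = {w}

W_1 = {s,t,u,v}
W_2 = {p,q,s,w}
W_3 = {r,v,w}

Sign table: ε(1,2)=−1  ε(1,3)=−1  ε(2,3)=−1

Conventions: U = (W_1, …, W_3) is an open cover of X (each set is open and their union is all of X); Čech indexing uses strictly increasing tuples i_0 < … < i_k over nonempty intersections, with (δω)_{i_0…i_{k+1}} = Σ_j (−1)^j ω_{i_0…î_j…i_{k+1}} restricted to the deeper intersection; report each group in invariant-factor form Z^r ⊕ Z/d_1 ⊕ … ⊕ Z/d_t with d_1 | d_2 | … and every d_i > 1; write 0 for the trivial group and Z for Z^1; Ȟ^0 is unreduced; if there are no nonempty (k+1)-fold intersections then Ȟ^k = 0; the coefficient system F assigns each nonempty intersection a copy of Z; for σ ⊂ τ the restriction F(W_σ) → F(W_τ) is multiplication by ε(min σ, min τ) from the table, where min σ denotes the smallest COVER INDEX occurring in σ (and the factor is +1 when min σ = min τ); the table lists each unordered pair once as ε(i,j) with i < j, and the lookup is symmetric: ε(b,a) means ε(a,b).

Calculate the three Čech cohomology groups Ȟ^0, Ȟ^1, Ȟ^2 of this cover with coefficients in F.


cover nerve:
  W12={s} W13={v} W23={w}
C dims 3,3; δ0: rk 3, SNF 1^2·2
Ȟ^0: (3−3)−0=0 ⇒ 0
Ȟ^1: (3−0)−3=0 plus torsion [2] ⇒ Z/2
Ȟ^2: (0−0)−0=0 ⇒ 0

Ȟ^0 ≅ 0; Ȟ^1 ≅ Z/2; Ȟ^2 ≅ 0


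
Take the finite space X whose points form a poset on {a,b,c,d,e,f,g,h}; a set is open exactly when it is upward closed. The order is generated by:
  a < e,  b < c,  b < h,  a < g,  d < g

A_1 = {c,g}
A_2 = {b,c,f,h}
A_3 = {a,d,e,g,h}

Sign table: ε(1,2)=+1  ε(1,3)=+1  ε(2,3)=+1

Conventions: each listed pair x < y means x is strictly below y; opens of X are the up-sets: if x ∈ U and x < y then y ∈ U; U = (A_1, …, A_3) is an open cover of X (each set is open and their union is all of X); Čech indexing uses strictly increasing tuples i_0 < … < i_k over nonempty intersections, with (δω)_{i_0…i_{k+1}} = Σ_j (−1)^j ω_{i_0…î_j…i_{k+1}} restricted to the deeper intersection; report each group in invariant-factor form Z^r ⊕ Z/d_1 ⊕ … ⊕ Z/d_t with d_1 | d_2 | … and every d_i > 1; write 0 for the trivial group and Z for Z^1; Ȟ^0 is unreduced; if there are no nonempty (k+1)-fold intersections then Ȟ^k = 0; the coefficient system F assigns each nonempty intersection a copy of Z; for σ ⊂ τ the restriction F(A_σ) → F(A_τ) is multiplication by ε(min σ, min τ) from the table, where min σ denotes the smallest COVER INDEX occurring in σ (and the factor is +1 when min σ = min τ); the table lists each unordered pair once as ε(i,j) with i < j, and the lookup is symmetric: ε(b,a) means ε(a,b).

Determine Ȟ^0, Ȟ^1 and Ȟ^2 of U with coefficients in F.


nonempty overlaps:
  A12={c} A13={g} A23={h}
C dims 3,3; δ0: rk 2, SNF 1^2
degree 0: 3−2−0 = 1 → Ȟ^0 ≅ Z
degree 1: 3−0−2 = 1 → Ȟ^1 ≅ Z
degree 2: 0−0−0 = 0 → Ȟ^2 ≅ 0

Ȟ^0 ≅ Z, Ȟ^1 ≅ Z and Ȟ^2 ≅ 0


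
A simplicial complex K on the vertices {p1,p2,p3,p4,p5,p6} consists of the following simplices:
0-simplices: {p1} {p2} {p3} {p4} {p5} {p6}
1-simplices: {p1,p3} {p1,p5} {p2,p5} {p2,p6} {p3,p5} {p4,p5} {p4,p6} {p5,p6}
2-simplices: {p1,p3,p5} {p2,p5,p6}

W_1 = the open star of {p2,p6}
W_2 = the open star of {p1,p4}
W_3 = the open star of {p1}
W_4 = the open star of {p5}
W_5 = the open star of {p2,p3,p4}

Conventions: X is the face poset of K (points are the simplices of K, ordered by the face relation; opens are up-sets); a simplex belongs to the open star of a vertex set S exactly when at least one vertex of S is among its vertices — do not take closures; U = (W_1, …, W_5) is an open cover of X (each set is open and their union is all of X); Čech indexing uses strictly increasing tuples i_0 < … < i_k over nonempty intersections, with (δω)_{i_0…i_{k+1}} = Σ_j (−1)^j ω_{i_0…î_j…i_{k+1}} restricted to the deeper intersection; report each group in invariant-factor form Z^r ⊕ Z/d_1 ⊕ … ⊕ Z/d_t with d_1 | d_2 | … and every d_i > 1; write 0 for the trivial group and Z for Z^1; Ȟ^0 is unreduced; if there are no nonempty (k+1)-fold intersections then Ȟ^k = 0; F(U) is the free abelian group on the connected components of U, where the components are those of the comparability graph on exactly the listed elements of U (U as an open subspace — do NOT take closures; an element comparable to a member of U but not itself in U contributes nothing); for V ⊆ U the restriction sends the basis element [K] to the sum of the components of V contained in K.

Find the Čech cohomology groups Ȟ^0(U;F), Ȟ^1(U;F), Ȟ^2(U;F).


Ȟ^0 = Z,  Ȟ^1 = Z,  Ȟ^2 = 0

nerve of the cover:
  W1={{p2},{p6},{p2,p5},{p2,p6},{p4,p6},{p5,p6},{p2,p5,p6}} W2={{p1},{p4},{p1,p3},{p1,p5},{p4,p5},{p4,p6},{p1,p3,p5}} W3={{p1},{p1,p3},{p1,p5},{p1,p3,p5}} W4={{p5},{p1,p5},{p2,p5},{p3,p5},{p4,p5},{p5,p6},{p1,p3,p5},{p2,p5,p6}} W5={{p2},{p3},{p4},{p1,p3},{p2,p5},{p2,p6},{p3,p5},{p4,p5},{p4,p6},{p1,p3,p5},{p2,p5,p6}}
  W12={{p4,p6}} W14={{p2,p5},{p5,p6},{p2,p5,p6}} W15={{p2},{p2,p5},{p2,p6},{p4,p6},{p2,p5,p6}} W23={{p1},{p1,p3},{p1,p5},{p1,p3,p5}} W24={{p1,p5},{p4,p5},{p1,p3,p5}} W25={{p4},{p1,p3},{p4,p5},{p4,p6},{p1,p3,p5}} W34={{p1,p5},{p1,p3,p5}} W35={{p1,p3},{p1,p3,p5}} W45={{p2,p5},{p3,p5},{p4,p5},{p1,p3,p5},{p2,p5,p6}}
  W125={{p4,p6}} W145={{p2,p5},{p2,p5,p6}} W234={{p1,p5},{p1,p3,p5}} W235={{p1,p3},{p1,p3,p5}} W245={{p4,p5},{p1,p3,p5}} W345={{p1,p3,p5}}
  W2345={{p1,p3,p5}}
components per intersection:
  W1: {{p2},{p6},{p2,p5},{p2,p6},{p4,p6},{p5,p6},{p2,p5,p6}}
  W2: {{p1},{p1,p3},{p1,p5},{p1,p3,p5}} {{p4},{p4,p5},{p4,p6}}
  W3: {{p1},{p1,p3},{p1,p5},{p1,p3,p5}}
  W4: {{p5},{p1,p5},{p2,p5},{p3,p5},{p4,p5},{p5,p6},{p1,p3,p5},{p2,p5,p6}}
  W5: {{p2},{p2,p5},{p2,p6},{p2,p5,p6}} {{p3},{p1,p3},{p3,p5},{p1,p3,p5}} {{p4},{p4,p5},{p4,p6}}
  W12: {{p4,p6}}
  W14: {{p2,p5},{p5,p6},{p2,p5,p6}}
  W15: {{p2},{p2,p5},{p2,p6},{p2,p5,p6}} {{p4,p6}}
  W23: {{p1},{p1,p3},{p1,p5},{p1,p3,p5}}
  W24: {{p1,p5},{p1,p3,p5}} {{p4,p5}}
  W25: {{p4},{p4,p5},{p4,p6}} {{p1,p3},{p1,p3,p5}}
  W34: {{p1,p5},{p1,p3,p5}}
  W35: {{p1,p3},{p1,p3,p5}}
  W45: {{p2,p5},{p2,p5,p6}} {{p3,p5},{p1,p3,p5}} {{p4,p5}}
  W125: {{p4,p6}}
  W145: {{p2,p5},{p2,p5,p6}}
  W234: {{p1,p5},{p1,p3,p5}}
  W235: {{p1,p3},{p1,p3,p5}}
  W245: {{p4,p5}} {{p1,p3,p5}}
  W345: {{p1,p3,p5}}
  W2345: {{p1,p3,p5}}
C dims 8,14,7,1; δ0: rk 7, SNF 1^7; δ1: rk 6, SNF 1^6; δ2: rk 1, SNF 1^1
Ȟ^0 = (8 − 7) − 0 = 1, so Ȟ^0 ≅ Z
Ȟ^1 = (14 − 6) − 7 = 1, so Ȟ^1 ≅ Z
Ȟ^2 = (7 − 1) − 6 = 0, so Ȟ^2 ≅ 0


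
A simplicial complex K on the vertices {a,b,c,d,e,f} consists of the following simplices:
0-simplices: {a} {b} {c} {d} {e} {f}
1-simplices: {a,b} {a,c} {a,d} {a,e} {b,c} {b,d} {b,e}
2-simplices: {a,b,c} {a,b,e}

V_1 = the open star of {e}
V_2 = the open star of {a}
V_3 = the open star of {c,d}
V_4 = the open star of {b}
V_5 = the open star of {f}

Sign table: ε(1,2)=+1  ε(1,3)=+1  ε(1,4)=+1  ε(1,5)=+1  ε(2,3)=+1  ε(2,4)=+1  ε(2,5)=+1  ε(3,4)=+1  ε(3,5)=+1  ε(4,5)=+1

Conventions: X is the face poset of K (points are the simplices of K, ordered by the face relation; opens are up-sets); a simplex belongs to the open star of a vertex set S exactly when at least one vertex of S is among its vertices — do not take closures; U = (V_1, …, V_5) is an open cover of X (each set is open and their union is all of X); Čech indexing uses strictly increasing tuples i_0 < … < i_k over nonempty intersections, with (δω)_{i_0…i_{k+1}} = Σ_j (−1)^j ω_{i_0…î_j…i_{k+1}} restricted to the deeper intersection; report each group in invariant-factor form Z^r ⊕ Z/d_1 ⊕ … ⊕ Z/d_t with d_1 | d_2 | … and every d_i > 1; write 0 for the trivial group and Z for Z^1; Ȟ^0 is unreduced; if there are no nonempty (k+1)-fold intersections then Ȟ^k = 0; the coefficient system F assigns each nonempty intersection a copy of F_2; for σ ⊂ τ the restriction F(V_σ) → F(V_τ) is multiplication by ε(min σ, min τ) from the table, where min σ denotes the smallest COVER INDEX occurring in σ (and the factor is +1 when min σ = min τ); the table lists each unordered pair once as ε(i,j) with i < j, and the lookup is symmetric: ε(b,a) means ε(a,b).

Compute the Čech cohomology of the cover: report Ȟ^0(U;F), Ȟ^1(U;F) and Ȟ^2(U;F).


nerve of the cover:
  V1={{e},{a,e},{b,e},{a,b,e}} V2={{a},{a,b},{a,c},{a,d},{a,e},{a,b,c},{a,b,e}} V3={{c},{d},{a,c},{a,d},{b,c},{b,d},{a,b,c}} V4={{b},{a,b},{b,c},{b,d},{b,e},{a,b,c},{a,b,e}} V5={{f}}
  V12={{a,e},{a,b,e}} V14={{b,e},{a,b,e}} V23={{a,c},{a,d},{a,b,c}} V24={{a,b},{a,b,c},{a,b,e}} V34={{b,c},{b,d},{a,b,c}}
  V124={{a,b,e}} V234={{a,b,c}}
C dims 5,5,2; δ0: rk_F2 3; δ1: rk_F2 2
Ȟ^0 = (5 − 3) − 0 = 2, so Ȟ^0 ≅ Z/2 ⊕ Z/2
Ȟ^1 = (5 − 2) − 3 = 0, so Ȟ^1 ≅ 0
Ȟ^2 = (2 − 0) − 2 = 0, so Ȟ^2 ≅ 0

Ȟ^0 = Z/2 ⊕ Z/2,  Ȟ^1 = 0,  Ȟ^2 = 0


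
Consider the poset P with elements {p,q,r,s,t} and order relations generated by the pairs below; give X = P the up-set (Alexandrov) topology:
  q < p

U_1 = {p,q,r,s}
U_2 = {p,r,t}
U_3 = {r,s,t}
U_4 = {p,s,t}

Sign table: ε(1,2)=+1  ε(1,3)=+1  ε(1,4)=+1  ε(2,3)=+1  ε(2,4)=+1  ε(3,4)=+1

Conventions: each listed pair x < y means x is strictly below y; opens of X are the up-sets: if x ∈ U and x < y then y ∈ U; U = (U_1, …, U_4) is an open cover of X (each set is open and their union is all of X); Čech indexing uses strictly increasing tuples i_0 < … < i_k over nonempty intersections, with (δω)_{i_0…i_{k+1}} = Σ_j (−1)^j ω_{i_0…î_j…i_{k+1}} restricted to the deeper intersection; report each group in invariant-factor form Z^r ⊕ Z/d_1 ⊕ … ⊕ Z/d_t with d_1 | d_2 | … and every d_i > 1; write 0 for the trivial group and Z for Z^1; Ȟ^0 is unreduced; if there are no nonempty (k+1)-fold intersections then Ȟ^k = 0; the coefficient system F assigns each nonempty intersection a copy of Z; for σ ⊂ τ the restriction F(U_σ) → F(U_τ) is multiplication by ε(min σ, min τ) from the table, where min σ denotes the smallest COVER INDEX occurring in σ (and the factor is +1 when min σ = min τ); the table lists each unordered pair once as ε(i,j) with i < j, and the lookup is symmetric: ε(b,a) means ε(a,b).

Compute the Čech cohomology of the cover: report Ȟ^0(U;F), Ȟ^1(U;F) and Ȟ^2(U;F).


Ȟ^0(U;F) ≅ Z; Ȟ^1(U;F) ≅ 0; Ȟ^2(U;F) ≅ Z

intersection data:
  U12={p,r} U13={r,s} U14={p,s} U23={r,t} U24={p,t} U34={s,t}
  U123={r} U124={p} U134={s} U234={t}
C dims 4,6,4; δ0: rk 3, SNF 1^3; δ1: rk 3, SNF 1^3
Ȟ^0 = (4 − 3) − 0 = 1, so Ȟ^0 ≅ Z
Ȟ^1 = (6 − 3) − 3 = 0, so Ȟ^1 ≅ 0
Ȟ^2 = (4 − 0) − 3 = 1, so Ȟ^2 ≅ Z


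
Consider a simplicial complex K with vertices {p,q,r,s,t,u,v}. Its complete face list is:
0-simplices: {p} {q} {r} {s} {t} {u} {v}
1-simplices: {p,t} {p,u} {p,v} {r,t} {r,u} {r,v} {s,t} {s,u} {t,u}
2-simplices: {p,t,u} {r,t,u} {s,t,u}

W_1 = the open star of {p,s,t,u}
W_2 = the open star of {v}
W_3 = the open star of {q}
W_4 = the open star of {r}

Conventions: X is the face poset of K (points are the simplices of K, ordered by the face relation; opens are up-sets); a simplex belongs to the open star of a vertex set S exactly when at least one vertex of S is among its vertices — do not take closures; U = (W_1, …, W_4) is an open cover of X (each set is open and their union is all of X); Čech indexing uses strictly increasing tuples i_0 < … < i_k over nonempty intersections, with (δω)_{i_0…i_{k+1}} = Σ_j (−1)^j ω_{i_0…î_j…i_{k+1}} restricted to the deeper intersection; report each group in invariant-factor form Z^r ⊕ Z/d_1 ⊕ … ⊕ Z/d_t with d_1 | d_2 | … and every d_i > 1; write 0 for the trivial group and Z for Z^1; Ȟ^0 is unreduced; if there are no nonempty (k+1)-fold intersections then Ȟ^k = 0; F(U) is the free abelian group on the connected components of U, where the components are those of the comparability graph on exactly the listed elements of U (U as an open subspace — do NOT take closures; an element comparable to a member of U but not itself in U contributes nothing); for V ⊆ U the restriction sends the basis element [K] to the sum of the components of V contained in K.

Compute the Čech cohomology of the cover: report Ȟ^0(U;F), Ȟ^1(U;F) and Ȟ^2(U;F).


Ȟ^0 ≅ Z^2, Ȟ^1 ≅ Z and Ȟ^2 ≅ 0

intersection data:
  W1={{p},{s},{t},{u},{p,t},{p,u},{p,v},{r,t},{r,u},{s,t},{s,u},{t,u},{p,t,u},{r,t,u},{s,t,u}} W2={{v},{p,v},{r,v}} W3={{q}} W4={{r},{r,t},{r,u},{r,v},{r,t,u}}
  W12={{p,v}} W14={{r,t},{r,u},{r,t,u}} W24={{r,v}}
components per intersection:
  W1: {{p},{s},{t},{u},{p,t},{p,u},{p,v},{r,t},{r,u},{s,t},{s,u},{t,u},{p,t,u},{r,t,u},{s,t,u}}
  W2: {{v},{p,v},{r,v}}
  W3: {{q}}
  W4: {{r},{r,t},{r,u},{r,v},{r,t,u}}
  W12: {{p,v}}
  W14: {{r,t},{r,u},{r,t,u}}
  W24: {{r,v}}
C dims 4,3; δ0: rk 2, SNF 1^2
Ȟ^0 = (4 − 2) − 0 = 2, so Ȟ^0 ≅ Z^2
Ȟ^1 = (3 − 0) − 2 = 1, so Ȟ^1 ≅ Z
Ȟ^2 = (0 − 0) − 0 = 0, so Ȟ^2 ≅ 0


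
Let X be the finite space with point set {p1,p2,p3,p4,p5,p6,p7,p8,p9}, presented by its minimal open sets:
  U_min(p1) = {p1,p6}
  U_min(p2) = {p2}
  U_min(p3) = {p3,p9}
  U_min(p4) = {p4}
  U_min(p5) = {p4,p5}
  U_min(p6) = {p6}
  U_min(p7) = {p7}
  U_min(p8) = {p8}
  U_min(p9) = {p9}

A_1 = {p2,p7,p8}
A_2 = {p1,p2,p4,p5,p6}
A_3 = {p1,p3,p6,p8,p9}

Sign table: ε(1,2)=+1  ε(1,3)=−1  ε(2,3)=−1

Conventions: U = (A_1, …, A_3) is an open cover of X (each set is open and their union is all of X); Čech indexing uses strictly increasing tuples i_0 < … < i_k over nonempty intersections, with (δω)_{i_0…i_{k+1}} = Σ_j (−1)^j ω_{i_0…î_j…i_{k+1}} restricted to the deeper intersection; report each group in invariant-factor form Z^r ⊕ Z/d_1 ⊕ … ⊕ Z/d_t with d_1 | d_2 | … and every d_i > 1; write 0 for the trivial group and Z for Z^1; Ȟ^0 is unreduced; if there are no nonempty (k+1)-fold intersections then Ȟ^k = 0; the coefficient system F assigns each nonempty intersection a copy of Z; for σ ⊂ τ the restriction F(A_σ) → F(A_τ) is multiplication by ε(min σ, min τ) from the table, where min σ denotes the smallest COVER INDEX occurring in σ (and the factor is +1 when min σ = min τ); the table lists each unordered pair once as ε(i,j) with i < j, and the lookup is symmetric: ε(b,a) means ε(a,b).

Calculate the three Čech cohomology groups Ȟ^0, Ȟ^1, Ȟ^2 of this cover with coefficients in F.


Ȟ^0 ≅ Z, Ȟ^1 ≅ Z, Ȟ^2 ≅ 0

nonempty intersections:
  A12={p2} A13={p8} A23={p1,p6}
C dims 3,3; δ0: rk 2, SNF 1^2
Ȟ^0: (3−2)−0=1 ⇒ Z
Ȟ^1: (3−0)−2=1 ⇒ Z
Ȟ^2: (0−0)−0=0 ⇒ 0


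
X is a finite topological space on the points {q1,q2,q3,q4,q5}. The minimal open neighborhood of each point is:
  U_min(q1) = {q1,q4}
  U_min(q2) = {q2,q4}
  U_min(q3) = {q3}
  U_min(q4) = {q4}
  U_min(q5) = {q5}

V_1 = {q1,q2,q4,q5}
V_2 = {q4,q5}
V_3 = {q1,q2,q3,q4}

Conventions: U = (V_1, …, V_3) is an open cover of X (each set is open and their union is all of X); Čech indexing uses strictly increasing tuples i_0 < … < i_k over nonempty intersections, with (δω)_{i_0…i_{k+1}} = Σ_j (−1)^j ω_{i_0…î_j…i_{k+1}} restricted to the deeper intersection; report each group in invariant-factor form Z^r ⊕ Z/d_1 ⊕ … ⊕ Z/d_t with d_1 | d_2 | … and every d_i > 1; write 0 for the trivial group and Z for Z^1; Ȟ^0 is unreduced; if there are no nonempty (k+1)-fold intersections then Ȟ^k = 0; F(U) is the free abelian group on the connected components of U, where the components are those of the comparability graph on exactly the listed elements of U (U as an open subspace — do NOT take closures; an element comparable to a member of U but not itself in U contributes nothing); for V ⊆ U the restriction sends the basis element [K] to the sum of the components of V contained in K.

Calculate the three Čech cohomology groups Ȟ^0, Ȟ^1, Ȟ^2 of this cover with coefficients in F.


Ȟ^0(U;F) ≅ Z^3; Ȟ^1(U;F) ≅ 0; Ȟ^2(U;F) ≅ 0

nerve simplices:
  V12={q4,q5} V13={q1,q2,q4} V23={q4}
  V123={q4}
components per intersection:
  V1: {q1,q2,q4} {q5}
  V2: {q4} {q5}
  V3: {q1,q2,q4} {q3}
  V12: {q4} {q5}
  V13: {q1,q2,q4}
  V23: {q4}
  V123: {q4}
C dims 6,4,1; δ0: rk 3, SNF 1^3; δ1: rk 1, SNF 1^1
degree 0: 6−3−0 = 3 → Ȟ^0 ≅ Z^3
degree 1: 4−1−3 = 0 → Ȟ^1 ≅ 0
degree 2: 1−0−1 = 0 → Ȟ^2 ≅ 0


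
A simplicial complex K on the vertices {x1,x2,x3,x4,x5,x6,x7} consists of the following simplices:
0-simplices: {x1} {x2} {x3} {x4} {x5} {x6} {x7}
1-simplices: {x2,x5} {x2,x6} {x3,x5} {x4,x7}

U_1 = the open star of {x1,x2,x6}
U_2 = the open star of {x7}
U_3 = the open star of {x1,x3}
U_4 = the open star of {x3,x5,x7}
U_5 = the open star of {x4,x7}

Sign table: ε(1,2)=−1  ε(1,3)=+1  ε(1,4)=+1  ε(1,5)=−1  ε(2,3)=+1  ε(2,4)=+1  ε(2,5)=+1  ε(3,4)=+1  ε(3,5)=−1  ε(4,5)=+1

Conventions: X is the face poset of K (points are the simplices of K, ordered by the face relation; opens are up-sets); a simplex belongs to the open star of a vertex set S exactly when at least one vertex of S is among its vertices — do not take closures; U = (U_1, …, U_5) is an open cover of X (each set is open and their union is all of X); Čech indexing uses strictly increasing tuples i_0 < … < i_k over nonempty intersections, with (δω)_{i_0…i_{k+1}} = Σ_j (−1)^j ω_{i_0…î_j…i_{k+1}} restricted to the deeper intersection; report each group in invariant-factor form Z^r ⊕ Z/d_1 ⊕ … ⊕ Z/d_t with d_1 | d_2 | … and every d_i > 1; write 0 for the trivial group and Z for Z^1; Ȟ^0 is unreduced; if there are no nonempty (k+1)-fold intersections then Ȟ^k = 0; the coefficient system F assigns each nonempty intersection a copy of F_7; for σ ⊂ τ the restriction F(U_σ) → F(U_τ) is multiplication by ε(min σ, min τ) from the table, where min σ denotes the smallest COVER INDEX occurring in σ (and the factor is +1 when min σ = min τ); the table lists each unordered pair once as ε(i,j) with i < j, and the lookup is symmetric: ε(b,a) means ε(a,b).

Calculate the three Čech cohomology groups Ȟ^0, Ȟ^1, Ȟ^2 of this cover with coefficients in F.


nonempty intersections:
  U1={{x1},{x2},{x6},{x2,x5},{x2,x6}} U2={{x7},{x4,x7}} U3={{x1},{x3},{x3,x5}} U4={{x3},{x5},{x7},{x2,x5},{x3,x5},{x4,x7}} U5={{x4},{x7},{x4,x7}}
  U13={{x1}} U14={{x2,x5}} U24={{x7},{x4,x7}} U25={{x7},{x4,x7}} U34={{x3},{x3,x5}} U45={{x7},{x4,x7}}
  U245={{x7},{x4,x7}}
C dims 5,6,1; δ0: rk_F7 4; δ1: rk_F7 1
Ȟ^0: (5−4)−0=1 ⇒ Z/7
Ȟ^1: (6−1)−4=1 ⇒ Z/7
Ȟ^2: (1−0)−1=0 ⇒ 0

Ȟ^0(U;F) ≅ Z/7, Ȟ^1(U;F) ≅ Z/7, Ȟ^2(U;F) ≅ 0


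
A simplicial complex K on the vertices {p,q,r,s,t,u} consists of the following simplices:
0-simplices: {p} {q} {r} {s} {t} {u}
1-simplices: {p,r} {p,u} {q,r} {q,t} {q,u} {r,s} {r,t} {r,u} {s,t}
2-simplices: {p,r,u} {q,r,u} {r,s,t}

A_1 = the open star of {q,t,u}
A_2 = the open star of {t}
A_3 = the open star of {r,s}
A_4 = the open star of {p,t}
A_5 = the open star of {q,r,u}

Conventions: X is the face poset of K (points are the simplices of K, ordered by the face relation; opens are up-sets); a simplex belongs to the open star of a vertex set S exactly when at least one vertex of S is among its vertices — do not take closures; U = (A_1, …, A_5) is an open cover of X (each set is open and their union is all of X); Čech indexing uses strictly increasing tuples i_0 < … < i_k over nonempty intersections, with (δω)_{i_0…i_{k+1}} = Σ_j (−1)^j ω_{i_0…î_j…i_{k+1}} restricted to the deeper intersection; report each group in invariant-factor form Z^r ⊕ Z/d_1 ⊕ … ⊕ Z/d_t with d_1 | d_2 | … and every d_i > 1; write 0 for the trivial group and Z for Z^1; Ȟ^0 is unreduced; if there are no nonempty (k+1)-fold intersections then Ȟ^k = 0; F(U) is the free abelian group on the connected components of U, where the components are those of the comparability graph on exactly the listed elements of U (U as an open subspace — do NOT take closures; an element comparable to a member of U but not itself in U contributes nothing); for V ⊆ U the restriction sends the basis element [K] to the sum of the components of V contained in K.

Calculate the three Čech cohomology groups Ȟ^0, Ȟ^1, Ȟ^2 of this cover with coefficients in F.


Ȟ^0 = Z,  Ȟ^1 = Z,  Ȟ^2 = 0

intersection data:
  A1={{q},{t},{u},{p,u},{q,r},{q,t},{q,u},{r,t},{r,u},{s,t},{p,r,u},{q,r,u},{r,s,t}} A2={{t},{q,t},{r,t},{s,t},{r,s,t}} A3={{r},{s},{p,r},{q,r},{r,s},{r,t},{r,u},{s,t},{p,r,u},{q,r,u},{r,s,t}} A4={{p},{t},{p,r},{p,u},{q,t},{r,t},{s,t},{p,r,u},{r,s,t}} A5={{q},{r},{u},{p,r},{p,u},{q,r},{q,t},{q,u},{r,s},{r,t},{r,u},{p,r,u},{q,r,u},{r,s,t}}
  A12={{t},{q,t},{r,t},{s,t},{r,s,t}} A13={{q,r},{r,t},{r,u},{s,t},{p,r,u},{q,r,u},{r,s,t}} A14={{t},{p,u},{q,t},{r,t},{s,t},{p,r,u},{r,s,t}} A15={{q},{u},{p,u},{q,r},{q,t},{q,u},{r,t},{r,u},{p,r,u},{q,r,u},{r,s,t}} A23={{r,t},{s,t},{r,s,t}} A24={{t},{q,t},{r,t},{s,t},{r,s,t}} A25={{q,t},{r,t},{r,s,t}} A34={{p,r},{r,t},{s,t},{p,r,u},{r,s,t}} A35={{r},{p,r},{q,r},{r,s},{r,t},{r,u},{p,r,u},{q,r,u},{r,s,t}} A45={{p,r},{p,u},{q,t},{r,t},{p,r,u},{r,s,t}}
  A123={{r,t},{s,t},{r,s,t}} A124={{t},{q,t},{r,t},{s,t},{r,s,t}} A125={{q,t},{r,t},{r,s,t}} A134={{r,t},{s,t},{p,r,u},{r,s,t}} A135={{q,r},{r,t},{r,u},{p,r,u},{q,r,u},{r,s,t}} A145={{p,u},{q,t},{r,t},{p,r,u},{r,s,t}} A234={{r,t},{s,t},{r,s,t}} A235={{r,t},{r,s,t}} A245={{q,t},{r,t},{r,s,t}} A345={{p,r},{r,t},{p,r,u},{r,s,t}}
  A1234={{r,t},{s,t},{r,s,t}} A1235={{r,t},{r,s,t}} A1245={{q,t},{r,t},{r,s,t}} A1345={{r,t},{p,r,u},{r,s,t}} A2345={{r,t},{r,s,t}}
  A12345={{r,t},{r,s,t}}
components per intersection:
  A1: {{q},{t},{u},{p,u},{q,r},{q,t},{q,u},{r,t},{r,u},{s,t},{p,r,u},{q,r,u},{r,s,t}}
  A2: {{t},{q,t},{r,t},{s,t},{r,s,t}}
  A3: {{r},{s},{p,r},{q,r},{r,s},{r,t},{r,u},{s,t},{p,r,u},{q,r,u},{r,s,t}}
  A4: {{p},{p,r},{p,u},{p,r,u}} {{t},{q,t},{r,t},{s,t},{r,s,t}}
  A5: {{q},{r},{u},{p,r},{p,u},{q,r},{q,t},{q,u},{r,s},{r,t},{r,u},{p,r,u},{q,r,u},{r,s,t}}
  A12: {{t},{q,t},{r,t},{s,t},{r,s,t}}
  A13: {{q,r},{r,u},{p,r,u},{q,r,u}} {{r,t},{s,t},{r,s,t}}
  A14: {{t},{q,t},{r,t},{s,t},{r,s,t}} {{p,u},{p,r,u}}
  A15: {{q},{u},{p,u},{q,r},{q,t},{q,u},{r,u},{p,r,u},{q,r,u}} {{r,t},{r,s,t}}
  A23: {{r,t},{s,t},{r,s,t}}
  A24: {{t},{q,t},{r,t},{s,t},{r,s,t}}
  A25: {{q,t}} {{r,t},{r,s,t}}
  A34: {{p,r},{p,r,u}} {{r,t},{s,t},{r,s,t}}
  A35: {{r},{p,r},{q,r},{r,s},{r,t},{r,u},{p,r,u},{q,r,u},{r,s,t}}
  A45: {{p,r},{p,u},{p,r,u}} {{q,t}} {{r,t},{r,s,t}}
  A123: {{r,t},{s,t},{r,s,t}}
  A124: {{t},{q,t},{r,t},{s,t},{r,s,t}}
  A125: {{q,t}} {{r,t},{r,s,t}}
  A134: {{r,t},{s,t},{r,s,t}} {{p,r,u}}
  A135: {{q,r},{r,u},{p,r,u},{q,r,u}} {{r,t},{r,s,t}}
  A145: {{p,u},{p,r,u}} {{q,t}} {{r,t},{r,s,t}}
  A234: {{r,t},{s,t},{r,s,t}}
  A235: {{r,t},{r,s,t}}
  A245: {{q,t}} {{r,t},{r,s,t}}
  A345: {{p,r},{p,r,u}} {{r,t},{r,s,t}}
  A1234: {{r,t},{s,t},{r,s,t}}
  A1235: {{r,t},{r,s,t}}
  A1245: {{q,t}} {{r,t},{r,s,t}}
  A1345: {{r,t},{r,s,t}} {{p,r,u}}
  A2345: {{r,t},{r,s,t}}
  A12345: {{r,t},{r,s,t}}
C dims 6,17,17,7; δ0: rk 5, SNF 1^5; δ1: rk 11, SNF 1^11; δ2: rk 6, SNF 1^6
Ȟ^0 = (6 − 5) − 0 = 1, so Ȟ^0 ≅ Z
Ȟ^1 = (17 − 11) − 5 = 1, so Ȟ^1 ≅ Z
Ȟ^2 = (17 − 6) − 11 = 0, so Ȟ^2 ≅ 0


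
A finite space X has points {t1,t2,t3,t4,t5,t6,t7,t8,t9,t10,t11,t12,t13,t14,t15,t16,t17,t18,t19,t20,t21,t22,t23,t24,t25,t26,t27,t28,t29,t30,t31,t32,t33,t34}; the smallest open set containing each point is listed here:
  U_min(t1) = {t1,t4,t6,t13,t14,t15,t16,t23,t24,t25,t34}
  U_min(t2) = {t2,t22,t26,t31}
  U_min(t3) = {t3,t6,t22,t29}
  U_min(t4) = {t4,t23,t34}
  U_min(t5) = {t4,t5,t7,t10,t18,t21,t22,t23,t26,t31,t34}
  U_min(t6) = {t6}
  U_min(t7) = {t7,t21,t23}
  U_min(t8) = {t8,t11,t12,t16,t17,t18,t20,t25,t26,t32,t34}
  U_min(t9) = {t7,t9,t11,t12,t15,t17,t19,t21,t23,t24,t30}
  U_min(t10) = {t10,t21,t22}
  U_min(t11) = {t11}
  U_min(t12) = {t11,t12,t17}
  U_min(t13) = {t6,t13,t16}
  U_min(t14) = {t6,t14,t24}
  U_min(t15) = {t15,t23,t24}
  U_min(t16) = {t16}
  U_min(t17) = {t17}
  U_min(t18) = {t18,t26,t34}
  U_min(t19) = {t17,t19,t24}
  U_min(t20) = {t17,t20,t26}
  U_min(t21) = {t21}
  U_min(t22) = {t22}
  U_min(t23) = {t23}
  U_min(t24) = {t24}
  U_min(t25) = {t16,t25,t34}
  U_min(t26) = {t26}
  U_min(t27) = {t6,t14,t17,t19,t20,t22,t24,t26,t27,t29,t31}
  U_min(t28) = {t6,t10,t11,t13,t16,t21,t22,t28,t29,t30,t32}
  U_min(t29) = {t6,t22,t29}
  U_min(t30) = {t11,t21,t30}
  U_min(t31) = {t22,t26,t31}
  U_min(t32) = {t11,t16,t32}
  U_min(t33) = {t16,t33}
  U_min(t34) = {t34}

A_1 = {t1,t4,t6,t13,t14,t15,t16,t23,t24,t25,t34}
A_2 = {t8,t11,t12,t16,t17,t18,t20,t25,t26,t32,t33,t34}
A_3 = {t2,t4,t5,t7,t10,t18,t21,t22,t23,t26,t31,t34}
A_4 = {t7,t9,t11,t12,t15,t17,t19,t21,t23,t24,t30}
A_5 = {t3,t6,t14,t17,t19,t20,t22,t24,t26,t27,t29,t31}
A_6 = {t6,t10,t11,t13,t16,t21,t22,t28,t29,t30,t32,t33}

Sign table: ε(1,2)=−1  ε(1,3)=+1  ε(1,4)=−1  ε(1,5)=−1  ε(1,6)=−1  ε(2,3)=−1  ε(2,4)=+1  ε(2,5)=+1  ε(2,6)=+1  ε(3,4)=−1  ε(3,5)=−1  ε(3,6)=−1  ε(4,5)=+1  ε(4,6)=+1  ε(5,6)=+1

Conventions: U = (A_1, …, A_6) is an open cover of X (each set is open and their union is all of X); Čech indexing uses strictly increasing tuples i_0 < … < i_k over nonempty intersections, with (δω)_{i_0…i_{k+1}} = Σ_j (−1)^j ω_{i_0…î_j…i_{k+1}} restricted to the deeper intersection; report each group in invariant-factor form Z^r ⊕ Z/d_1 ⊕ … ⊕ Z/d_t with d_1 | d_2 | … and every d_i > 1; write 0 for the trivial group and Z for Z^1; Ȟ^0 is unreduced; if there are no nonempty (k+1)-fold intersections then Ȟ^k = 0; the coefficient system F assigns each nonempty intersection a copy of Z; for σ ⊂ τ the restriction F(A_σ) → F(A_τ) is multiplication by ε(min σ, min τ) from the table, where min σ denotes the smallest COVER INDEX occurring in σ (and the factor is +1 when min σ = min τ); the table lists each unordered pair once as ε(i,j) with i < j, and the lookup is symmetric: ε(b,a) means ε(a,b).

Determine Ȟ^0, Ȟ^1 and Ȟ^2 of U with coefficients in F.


nerve simplices:
  A12={t16,t25,t34} A13={t4,t23,t34} A14={t15,t23,t24} A15={t6,t14,t24} A16={t6,t13,t16} A23={t18,t26,t34} A24={t11,t12,t17} A25={t17,t20,t26} A26={t11,t16,t32,t33} A34={t7,t21,t23} A35={t22,t26,t31} A36={t10,t21,t22} A45={t17,t19,t24} A46={t11,t21,t30} A56={t6,t22,t29}
  A123={t34} A126={t16} A134={t23} A145={t24} A156={t6} A235={t26} A245={t17} A246={t11} A346={t21} A356={t22}
C dims 6,15,10; δ0: rk 5, SNF 1^5; δ1: rk 10, SNF 1^9·2
degree 0: 6−5−0 = 1 → Ȟ^0 ≅ Z
degree 1: 15−10−5 = 0 → Ȟ^1 ≅ 0
degree 2: 10−0−10 = 0 plus torsion [2] → Ȟ^2 ≅ Z/2

Ȟ^0 = Z, Ȟ^1 = 0, Ȟ^2 = Z/2


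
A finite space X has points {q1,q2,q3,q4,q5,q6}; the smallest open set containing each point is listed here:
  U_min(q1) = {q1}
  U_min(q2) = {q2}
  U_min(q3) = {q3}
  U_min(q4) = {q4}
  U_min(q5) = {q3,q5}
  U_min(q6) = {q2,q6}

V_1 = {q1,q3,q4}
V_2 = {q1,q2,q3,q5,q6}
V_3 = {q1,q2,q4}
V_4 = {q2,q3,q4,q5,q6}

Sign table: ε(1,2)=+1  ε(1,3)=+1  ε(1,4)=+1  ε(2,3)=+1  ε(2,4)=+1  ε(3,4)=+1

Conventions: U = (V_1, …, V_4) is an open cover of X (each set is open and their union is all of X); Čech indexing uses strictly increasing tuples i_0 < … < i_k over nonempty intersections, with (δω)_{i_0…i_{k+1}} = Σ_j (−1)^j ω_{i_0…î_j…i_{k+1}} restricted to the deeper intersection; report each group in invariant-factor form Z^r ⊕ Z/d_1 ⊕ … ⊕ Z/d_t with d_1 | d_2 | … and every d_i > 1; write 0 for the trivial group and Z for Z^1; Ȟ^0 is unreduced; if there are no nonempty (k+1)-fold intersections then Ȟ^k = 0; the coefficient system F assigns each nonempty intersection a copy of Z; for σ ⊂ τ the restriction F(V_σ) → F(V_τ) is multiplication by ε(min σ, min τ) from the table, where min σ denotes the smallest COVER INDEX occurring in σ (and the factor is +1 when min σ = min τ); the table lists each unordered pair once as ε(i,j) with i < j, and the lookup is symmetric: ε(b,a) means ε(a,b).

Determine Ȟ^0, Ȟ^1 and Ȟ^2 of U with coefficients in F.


cover nerve:
  V12={q1,q3} V13={q1,q4} V14={q3,q4} V23={q1,q2} V24={q2,q3,q5,q6} V34={q2,q4}
  V123={q1} V124={q3} V134={q4} V234={q2}
C dims 4,6,4; δ0: rk 3, SNF 1^3; δ1: rk 3, SNF 1^3
Ȟ^0: (4−3)−0=1 ⇒ Z
Ȟ^1: (6−3)−3=0 ⇒ 0
Ȟ^2: (4−0)−3=1 ⇒ Z

Ȟ^0 = Z, Ȟ^1 = 0 and Ȟ^2 = Z


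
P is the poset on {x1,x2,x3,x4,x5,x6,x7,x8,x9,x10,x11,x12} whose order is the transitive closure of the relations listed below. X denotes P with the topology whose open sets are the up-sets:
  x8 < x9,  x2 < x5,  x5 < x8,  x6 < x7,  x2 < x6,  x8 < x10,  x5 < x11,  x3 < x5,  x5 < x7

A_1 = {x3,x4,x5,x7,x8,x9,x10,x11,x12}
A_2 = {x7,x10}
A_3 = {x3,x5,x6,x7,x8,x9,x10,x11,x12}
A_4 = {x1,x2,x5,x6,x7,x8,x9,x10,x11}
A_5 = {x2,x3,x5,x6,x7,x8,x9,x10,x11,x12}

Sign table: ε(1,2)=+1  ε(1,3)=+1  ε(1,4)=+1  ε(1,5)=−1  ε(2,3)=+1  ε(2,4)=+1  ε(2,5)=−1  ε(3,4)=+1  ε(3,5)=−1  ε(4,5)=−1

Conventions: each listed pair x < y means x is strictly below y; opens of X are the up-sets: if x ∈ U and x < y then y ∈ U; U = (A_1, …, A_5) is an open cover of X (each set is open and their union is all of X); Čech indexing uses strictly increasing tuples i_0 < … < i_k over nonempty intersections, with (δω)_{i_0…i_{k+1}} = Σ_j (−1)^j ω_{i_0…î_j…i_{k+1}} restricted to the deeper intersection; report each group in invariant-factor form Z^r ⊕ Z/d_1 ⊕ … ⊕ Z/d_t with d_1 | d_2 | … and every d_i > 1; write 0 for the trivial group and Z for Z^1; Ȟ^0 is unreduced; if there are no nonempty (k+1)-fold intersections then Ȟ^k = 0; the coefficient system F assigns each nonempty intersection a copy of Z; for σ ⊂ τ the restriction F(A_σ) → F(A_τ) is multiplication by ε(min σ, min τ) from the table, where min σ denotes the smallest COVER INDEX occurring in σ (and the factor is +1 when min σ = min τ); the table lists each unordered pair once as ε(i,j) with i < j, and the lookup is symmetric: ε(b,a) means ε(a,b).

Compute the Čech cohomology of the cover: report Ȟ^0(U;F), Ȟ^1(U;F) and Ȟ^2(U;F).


intersection data:
  A12={x7,x10} A13={x3,x5,x7,x8,x9,x10,x11,x12} A14={x5,x7,x8,x9,x10,x11} A15={x3,x5,x7,x8,x9,x10,x11,x12} A23={x7,x10} A24={x7,x10} A25={x7,x10} A34={x5,x6,x7,x8,x9,x10,x11} A35={x3,x5,x6,x7,x8,x9,x10,x11,x12} A45={x2,x5,x6,x7,x8,x9,x10,x11}
  A123={x7,x10} A124={x7,x10} A125={x7,x10} A134={x5,x7,x8,x9,x10,x11} A135={x3,x5,x7,x8,x9,x10,x11,x12} A145={x5,x7,x8,x9,x10,x11} A234={x7,x10} A235={x7,x10} A245={x7,x10} A345={x5,x6,x7,x8,x9,x10,x11}
  A1234={x7,x10} A1235={x7,x10} A1245={x7,x10} A1345={x5,x7,x8,x9,x10,x11} A2345={x7,x10}
  A12345={x7,x10}
C dims 5,10,10,5; δ0: rk 4, SNF 1^4; δ1: rk 6, SNF 1^6; δ2: rk 4, SNF 1^4
Ȟ^0 = (5 − 4) − 0 = 1, so Ȟ^0 ≅ Z
Ȟ^1 = (10 − 6) − 4 = 0, so Ȟ^1 ≅ 0
Ȟ^2 = (10 − 4) − 6 = 0, so Ȟ^2 ≅ 0

Ȟ^0 = Z, Ȟ^1 = 0, Ȟ^2 = 0


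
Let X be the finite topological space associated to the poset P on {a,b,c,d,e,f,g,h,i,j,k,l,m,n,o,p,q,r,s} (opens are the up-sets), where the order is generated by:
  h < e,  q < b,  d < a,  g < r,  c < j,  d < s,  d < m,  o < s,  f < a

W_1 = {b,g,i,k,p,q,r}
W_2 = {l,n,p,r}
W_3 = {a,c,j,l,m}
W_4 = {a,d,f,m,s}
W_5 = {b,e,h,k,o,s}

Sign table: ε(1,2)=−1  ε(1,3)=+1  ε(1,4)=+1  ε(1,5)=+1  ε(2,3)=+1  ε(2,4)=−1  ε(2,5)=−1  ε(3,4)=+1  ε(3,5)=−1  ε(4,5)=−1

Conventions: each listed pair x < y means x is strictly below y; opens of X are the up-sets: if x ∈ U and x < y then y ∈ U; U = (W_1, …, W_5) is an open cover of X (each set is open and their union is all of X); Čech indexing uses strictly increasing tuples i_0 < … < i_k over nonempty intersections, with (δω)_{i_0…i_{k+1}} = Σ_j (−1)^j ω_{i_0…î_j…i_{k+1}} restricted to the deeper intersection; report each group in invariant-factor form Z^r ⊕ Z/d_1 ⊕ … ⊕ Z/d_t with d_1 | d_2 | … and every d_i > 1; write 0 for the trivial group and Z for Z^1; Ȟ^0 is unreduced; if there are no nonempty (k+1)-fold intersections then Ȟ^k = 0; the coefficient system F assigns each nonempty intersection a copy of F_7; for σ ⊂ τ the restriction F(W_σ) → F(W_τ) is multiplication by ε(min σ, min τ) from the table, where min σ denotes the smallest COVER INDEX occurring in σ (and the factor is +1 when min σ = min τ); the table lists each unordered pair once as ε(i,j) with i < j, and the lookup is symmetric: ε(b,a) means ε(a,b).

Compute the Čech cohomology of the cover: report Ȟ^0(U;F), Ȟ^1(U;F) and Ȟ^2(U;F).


Ȟ^0 ≅ Z/7, Ȟ^1 ≅ Z/7 and Ȟ^2 ≅ 0

nonempty overlaps:
  W12={p,r} W15={b,k} W23={l} W34={a,m} W45={s}
C dims 5,5; δ0: rk_F7 4
degree 0: 5−4−0 = 1 → Ȟ^0 ≅ Z/7
degree 1: 5−0−4 = 1 → Ȟ^1 ≅ Z/7
degree 2: 0−0−0 = 0 → Ȟ^2 ≅ 0


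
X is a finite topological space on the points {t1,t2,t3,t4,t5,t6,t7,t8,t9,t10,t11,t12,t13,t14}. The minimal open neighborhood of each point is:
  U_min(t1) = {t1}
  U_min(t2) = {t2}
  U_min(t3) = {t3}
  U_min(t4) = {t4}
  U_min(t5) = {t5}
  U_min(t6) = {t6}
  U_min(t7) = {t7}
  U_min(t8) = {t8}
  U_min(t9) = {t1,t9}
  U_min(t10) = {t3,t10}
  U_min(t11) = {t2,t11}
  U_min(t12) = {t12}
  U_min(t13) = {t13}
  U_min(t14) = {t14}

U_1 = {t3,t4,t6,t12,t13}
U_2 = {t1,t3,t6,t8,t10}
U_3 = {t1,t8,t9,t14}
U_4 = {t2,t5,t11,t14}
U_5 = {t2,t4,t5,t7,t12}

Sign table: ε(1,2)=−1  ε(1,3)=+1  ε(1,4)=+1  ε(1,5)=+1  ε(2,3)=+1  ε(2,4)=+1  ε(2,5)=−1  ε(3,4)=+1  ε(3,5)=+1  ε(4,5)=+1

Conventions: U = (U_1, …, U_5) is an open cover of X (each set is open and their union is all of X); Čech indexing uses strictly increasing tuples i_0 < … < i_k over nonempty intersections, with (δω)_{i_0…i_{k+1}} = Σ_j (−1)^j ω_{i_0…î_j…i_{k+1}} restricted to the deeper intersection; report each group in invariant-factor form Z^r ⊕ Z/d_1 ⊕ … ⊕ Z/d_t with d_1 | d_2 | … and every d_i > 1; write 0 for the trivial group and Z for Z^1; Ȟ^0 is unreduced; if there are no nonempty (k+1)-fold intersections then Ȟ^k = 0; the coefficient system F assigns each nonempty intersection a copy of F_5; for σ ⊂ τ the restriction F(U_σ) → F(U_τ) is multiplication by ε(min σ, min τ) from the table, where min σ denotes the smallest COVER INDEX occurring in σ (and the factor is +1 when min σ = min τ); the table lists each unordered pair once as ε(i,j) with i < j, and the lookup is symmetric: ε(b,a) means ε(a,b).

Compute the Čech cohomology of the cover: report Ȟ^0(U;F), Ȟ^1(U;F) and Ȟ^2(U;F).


nerve of the cover:
  U12={t3,t6} U15={t4,t12} U23={t1,t8} U34={t14} U45={t2,t5}
C dims 5,5; δ0: rk_F5 5
Ȟ^0 = (5 − 5) − 0 = 0, so Ȟ^0 ≅ 0
Ȟ^1 = (5 − 0) − 5 = 0, so Ȟ^1 ≅ 0
Ȟ^2 = (0 − 0) − 0 = 0, so Ȟ^2 ≅ 0

Ȟ^0(U;F) ≅ 0, Ȟ^1(U;F) ≅ 0, Ȟ^2(U;F) ≅ 0


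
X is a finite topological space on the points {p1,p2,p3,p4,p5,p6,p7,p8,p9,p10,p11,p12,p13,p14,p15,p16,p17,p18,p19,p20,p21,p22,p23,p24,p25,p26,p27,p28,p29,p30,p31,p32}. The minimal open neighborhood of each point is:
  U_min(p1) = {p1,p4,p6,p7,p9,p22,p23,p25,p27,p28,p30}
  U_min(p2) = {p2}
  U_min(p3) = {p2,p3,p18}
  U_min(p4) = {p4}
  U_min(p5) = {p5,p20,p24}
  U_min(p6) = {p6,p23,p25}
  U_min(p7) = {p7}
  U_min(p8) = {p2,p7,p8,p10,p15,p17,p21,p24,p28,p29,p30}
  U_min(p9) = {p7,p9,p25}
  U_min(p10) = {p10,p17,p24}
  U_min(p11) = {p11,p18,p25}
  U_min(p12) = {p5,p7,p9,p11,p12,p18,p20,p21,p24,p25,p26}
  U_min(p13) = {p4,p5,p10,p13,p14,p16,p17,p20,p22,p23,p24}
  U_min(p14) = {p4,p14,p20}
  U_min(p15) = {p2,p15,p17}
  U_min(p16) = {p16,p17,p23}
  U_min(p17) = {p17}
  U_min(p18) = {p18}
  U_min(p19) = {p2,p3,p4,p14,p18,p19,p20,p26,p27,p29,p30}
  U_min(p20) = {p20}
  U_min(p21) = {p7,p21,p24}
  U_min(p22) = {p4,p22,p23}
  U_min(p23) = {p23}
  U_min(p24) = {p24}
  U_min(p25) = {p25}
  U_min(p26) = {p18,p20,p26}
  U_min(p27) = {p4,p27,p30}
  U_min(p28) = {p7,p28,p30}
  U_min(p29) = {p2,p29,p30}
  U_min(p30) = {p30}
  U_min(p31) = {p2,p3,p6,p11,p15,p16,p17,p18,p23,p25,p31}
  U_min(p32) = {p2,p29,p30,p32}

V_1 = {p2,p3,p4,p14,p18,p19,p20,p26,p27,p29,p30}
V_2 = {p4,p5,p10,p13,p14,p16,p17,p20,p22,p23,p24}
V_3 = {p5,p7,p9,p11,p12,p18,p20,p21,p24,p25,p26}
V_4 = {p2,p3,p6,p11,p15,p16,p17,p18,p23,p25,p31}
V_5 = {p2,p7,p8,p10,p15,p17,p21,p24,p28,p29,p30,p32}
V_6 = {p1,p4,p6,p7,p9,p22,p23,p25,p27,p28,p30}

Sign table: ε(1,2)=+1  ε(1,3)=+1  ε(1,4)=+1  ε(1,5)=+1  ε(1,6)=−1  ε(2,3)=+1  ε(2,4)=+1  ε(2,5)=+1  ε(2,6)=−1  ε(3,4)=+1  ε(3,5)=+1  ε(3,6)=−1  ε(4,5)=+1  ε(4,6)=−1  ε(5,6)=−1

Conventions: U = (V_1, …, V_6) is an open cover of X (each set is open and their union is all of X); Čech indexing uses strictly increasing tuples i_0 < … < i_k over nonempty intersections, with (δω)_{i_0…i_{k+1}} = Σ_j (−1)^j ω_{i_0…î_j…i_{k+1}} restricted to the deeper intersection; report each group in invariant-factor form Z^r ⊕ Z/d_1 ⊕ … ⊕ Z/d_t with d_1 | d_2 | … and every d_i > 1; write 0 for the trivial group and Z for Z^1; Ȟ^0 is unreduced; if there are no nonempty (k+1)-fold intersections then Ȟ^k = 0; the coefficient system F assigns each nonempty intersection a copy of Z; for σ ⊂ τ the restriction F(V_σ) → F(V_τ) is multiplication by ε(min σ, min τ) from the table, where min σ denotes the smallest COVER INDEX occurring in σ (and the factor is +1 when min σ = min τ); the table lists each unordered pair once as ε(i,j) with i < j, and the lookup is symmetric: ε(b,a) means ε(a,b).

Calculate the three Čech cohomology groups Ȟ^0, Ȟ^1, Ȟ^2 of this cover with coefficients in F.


cover nerve:
  V12={p4,p14,p20} V13={p18,p20,p26} V14={p2,p3,p18} V15={p2,p29,p30} V16={p4,p27,p30} V23={p5,p20,p24} V24={p16,p17,p23} V25={p10,p17,p24} V26={p4,p22,p23} V34={p11,p18,p25} V35={p7,p21,p24} V36={p7,p9,p25} V45={p2,p15,p17} V46={p6,p23,p25} V56={p7,p28,p30}
  V123={p20} V126={p4} V134={p18} V145={p2} V156={p30} V235={p24} V245={p17} V246={p23} V346={p25} V356={p7}
C dims 6,15,10; δ0: rk 5, SNF 1^5; δ1: rk 10, SNF 1^9·2
Ȟ^0: (6−5)−0=1 ⇒ Z
Ȟ^1: (15−10)−5=0 ⇒ 0
Ȟ^2: (10−0)−10=0 plus torsion [2] ⇒ Z/2

Ȟ^0 = Z; Ȟ^1 = 0; Ȟ^2 = Z/2
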